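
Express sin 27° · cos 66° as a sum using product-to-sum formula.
sin 27° cos 66° = (1/2)[sin(27°+66°) + sin(27°-66°)]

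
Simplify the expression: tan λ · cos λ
tan λ · cos λ = sin λ (using Quotient identity)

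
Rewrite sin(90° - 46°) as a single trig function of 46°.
sin(90° - 46°) = cos(46°)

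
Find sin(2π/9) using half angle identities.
sin(2π/9) = √((1 - cos 4π/9)/2) = 0.6428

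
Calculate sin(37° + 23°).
sin(37° + 23°) = sin 37° cos 23° + cos 37° sin 23° = √3/2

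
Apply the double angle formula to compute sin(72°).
sin(72°) = 2 sin 36° cos 36° = 0.9511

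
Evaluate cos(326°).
cos(326°) = 0.829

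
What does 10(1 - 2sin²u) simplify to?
10(1 - 2sin²u) = 10(cos(2u)) (using Double angle)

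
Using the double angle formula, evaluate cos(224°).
cos(224°) = cos²112° - sin²112° = -0.7193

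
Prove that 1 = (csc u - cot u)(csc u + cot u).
RHS = csc²u - cot²u = (1 + cot²u) - cot²u = 1 = LHS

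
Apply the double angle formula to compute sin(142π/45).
sin(142π/45) = 2 sin 71π/45 cos 71π/45 = -0.4695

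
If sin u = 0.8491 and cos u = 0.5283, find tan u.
tan u = sin u / cos u = 1.607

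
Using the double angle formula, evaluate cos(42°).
cos(42°) = 1 - 2sin²21° = 0.7431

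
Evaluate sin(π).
sin(π) = 0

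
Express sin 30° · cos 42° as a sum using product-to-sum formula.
sin 30° cos 42° = (1/2)[sin(30°+42°) + sin(30°-42°)]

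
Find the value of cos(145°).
cos(145°) = -0.8192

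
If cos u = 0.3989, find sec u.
sec u = 1/cos u = 2.507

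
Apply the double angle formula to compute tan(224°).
tan(224°) = 2 tan 112° / (1 - tan²112°) = 0.9657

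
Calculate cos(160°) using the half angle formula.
cos(160°) = -√((1 + cos 320°)/2) = -0.9397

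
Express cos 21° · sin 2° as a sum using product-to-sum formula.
cos 21° sin 2° = (1/2)[sin(21°+2°) - sin(21°-2°)]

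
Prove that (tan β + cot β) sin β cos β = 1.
LHS = (sin β/cos β + cos β/sin β) sin β cos β = ((sin²β + cos²β)/(sin β cos β)) · sin β cos β = sin²β + cos²β = 1 = RHS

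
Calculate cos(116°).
cos(116°) = -0.4384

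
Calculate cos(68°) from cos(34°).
cos(68°) = cos²34° - sin²34° = 0.3746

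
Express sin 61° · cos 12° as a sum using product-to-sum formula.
sin 61° cos 12° = (1/2)[sin(61°+12°) + sin(61°-12°)]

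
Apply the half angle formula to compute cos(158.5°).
cos(158.5°) = -√((1 + cos 317°)/2) = -0.9304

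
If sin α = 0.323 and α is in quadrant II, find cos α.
cos α = -0.9464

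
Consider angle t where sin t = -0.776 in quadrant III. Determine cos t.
cos t = ±√(1 - sin²t) = -0.6307 (negative in QIII)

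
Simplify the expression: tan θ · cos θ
tan θ · cos θ = sin θ (using Quotient identity)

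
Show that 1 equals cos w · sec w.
RHS = cos w · (1/cos w) = 1 = LHS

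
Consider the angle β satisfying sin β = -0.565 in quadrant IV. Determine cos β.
cos β = √(1 - sin²β) = 0.8251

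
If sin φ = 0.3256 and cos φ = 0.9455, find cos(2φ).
cos(2φ) = cos²φ - sin²φ = 0.788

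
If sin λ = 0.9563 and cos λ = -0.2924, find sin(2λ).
sin(2λ) = 2 sin λ cos λ = -0.5592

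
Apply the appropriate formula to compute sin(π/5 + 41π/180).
sin(π/5 + 41π/180) = sin π/5 cos 41π/180 + cos π/5 sin 41π/180 = 0.9744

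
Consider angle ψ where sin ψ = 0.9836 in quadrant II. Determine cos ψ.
cos ψ = ±√(1 - sin²ψ) = -0.1804 (negative in QII)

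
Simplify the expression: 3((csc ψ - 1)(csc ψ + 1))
3((csc ψ - 1)(csc ψ + 1)) = 3(cot²ψ) (using Diff. of squares)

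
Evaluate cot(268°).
cot(268°) = 0.03492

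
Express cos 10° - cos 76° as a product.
cos 10° - cos 76° = -2 sin(43°) sin(-33°)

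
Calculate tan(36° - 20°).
tan(36° - 20°) = (tan 36° - tan 20°)/(1 + tan 36° tan 20°) = 0.2867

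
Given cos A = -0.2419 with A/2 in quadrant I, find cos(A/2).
cos(A/2) = ±√((1 + cos A)/2); positive since A/2 ∈ QI, so cos(A/2) = 0.6157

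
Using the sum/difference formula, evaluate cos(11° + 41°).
cos(11° + 41°) = cos 11° cos 41° - sin 11° sin 41° = 0.6157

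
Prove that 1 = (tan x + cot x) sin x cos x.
RHS = (sin x/cos x + cos x/sin x) sin x cos x = ((sin²x + cos²x)/(sin x cos x)) · sin x cos x = sin²x + cos²x = 1 = LHS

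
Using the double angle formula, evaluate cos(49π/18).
cos(49π/18) = cos²49π/36 - sin²49π/36 = -0.6428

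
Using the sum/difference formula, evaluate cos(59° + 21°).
cos(59° + 21°) = cos 59° cos 21° - sin 59° sin 21° = 0.1736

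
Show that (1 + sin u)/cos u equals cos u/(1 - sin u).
LHS = (1 + sin u)(1 - sin u) / (cos u(1 - sin u)) = (1 - sin²u) / (cos u(1 - sin u)) = cos²u / (cos u(1 - sin u)) = cos u/(1 - sin u) = RHS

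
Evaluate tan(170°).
tan(170°) = -0.1763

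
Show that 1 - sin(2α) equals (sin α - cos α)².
RHS = sin²α - 2 sin α cos α + cos²α = (sin²α + cos²α) - 2 sin α cos α = 1 - sin(2α) = LHS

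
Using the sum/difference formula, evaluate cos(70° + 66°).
cos(70° + 66°) = cos 70° cos 66° - sin 70° sin 66° = -0.7193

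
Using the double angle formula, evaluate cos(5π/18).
cos(5π/18) = cos²5π/36 - sin²5π/36 = 0.6428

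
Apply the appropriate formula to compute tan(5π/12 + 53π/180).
tan(5π/12 + 53π/180) = (tan 5π/12 + tan 53π/180)/(1 - tan 5π/12 tan 53π/180) = -1.28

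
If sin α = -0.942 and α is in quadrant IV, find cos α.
cos α = 0.3356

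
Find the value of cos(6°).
cos(6°) = 0.9945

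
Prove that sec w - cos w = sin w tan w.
LHS = 1/cos w - cos w = (1 - cos²w)/cos w = sin²w/cos w = sin w · (sin w/cos w) = sin w tan w = RHS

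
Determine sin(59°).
sin(59°) = 0.8572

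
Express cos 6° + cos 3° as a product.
cos 6° + cos 3° = 2 cos(4.5°) cos(1.5°)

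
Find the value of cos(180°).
cos(180°) = -1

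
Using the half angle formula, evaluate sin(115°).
sin(115°) = √((1 - cos 230°)/2) = 0.9063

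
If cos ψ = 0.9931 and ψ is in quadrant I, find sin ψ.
sin ψ = 0.1173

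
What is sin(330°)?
sin(330°) = -1/2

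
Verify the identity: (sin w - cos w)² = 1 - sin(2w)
LHS = sin²w - 2 sin w cos w + cos²w = (sin²w + cos²w) - 2 sin w cos w = 1 - sin(2w) = RHS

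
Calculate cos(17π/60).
cos(17π/60) = 0.6293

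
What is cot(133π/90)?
cot(133π/90) = 0.06993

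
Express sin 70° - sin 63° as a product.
sin 70° - sin 63° = 2 cos(66.5°) sin(3.5°)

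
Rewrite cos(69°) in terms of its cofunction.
cos(69°) = sin(90° - 69°) = sin(21°)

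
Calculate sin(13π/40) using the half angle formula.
sin(13π/40) = √((1 - cos 13π/20)/2) = 0.8526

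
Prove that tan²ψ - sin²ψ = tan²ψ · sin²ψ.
LHS = sin²ψ/cos²ψ - sin²ψ = sin²ψ(1/cos²ψ - 1) = sin²ψ · (1 - cos²ψ)/cos²ψ = sin²ψ · sin²ψ/cos²ψ = sin²ψ · tan²ψ = RHS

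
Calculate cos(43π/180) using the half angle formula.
cos(43π/180) = √((1 + cos 43π/90)/2) = 0.7314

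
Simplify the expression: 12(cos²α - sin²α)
12(cos²α - sin²α) = 12(cos(2α)) (using Double angle)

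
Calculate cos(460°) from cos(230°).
cos(460°) = cos²230° - sin²230° = -0.1736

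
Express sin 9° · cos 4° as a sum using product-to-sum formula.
sin 9° cos 4° = (1/2)[sin(9°+4°) + sin(9°-4°)]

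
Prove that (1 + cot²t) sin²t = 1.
LHS = csc²t · sin²t = (1/sin²t) · sin²t = 1 = RHS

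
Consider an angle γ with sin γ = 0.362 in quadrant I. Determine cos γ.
cos γ = √(1 - sin²γ) = 0.9322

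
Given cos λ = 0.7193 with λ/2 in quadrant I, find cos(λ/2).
cos(λ/2) = ±√((1 + cos λ)/2); positive since λ/2 ∈ QI, so cos(λ/2) = 0.9272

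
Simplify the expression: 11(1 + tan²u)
11(1 + tan²u) = 11(sec²u) (using Pythagorean identity)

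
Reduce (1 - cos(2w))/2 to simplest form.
(1 - cos(2w))/2 = sin²w (using Power reduction)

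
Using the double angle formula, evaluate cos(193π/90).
cos(193π/90) = cos²193π/180 - sin²193π/180 = 0.8988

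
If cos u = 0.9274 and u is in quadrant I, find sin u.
sin u = 0.3741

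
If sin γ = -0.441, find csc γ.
csc γ = 1/sin γ = -2.268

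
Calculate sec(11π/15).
sec(11π/15) = -1.494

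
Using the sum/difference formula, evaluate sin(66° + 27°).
sin(66° + 27°) = sin 66° cos 27° + cos 66° sin 27° = 0.9986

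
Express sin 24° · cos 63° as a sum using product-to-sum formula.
sin 24° cos 63° = (1/2)[sin(24°+63°) + sin(24°-63°)]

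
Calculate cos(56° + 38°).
cos(56° + 38°) = cos 56° cos 38° - sin 56° sin 38° = -0.06976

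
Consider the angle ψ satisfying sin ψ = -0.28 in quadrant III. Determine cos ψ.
cos ψ = ±√(1 - sin²ψ) = -0.96 (negative in QIII)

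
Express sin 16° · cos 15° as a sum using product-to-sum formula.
sin 16° cos 15° = (1/2)[sin(16°+15°) + sin(16°-15°)]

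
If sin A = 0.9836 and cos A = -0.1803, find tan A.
tan A = sin A / cos A = -5.455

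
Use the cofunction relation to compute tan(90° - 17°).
tan(90° - 17°) = cot(17°) = 3.271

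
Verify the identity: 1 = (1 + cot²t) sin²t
RHS = csc²t · sin²t = (1/sin²t) · sin²t = 1 = LHS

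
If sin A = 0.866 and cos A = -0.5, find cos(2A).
cos(2A) = cos²A - sin²A = -0.5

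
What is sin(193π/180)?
sin(193π/180) = -0.225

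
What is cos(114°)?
cos(114°) = -0.4067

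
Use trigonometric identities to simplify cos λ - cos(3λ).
cos λ - cos(3λ) = 2 sin(2λ) sin λ (using Sum-to-product)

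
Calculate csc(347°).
csc(347°) = -4.445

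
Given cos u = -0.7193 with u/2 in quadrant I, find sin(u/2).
sin(u/2) = ±√((1 - cos u)/2); positive since u/2 ∈ QI, so sin(u/2) = 0.9272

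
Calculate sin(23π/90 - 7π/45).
sin(23π/90 - 7π/45) = sin 23π/90 cos 7π/45 - cos 23π/90 sin 7π/45 = 0.309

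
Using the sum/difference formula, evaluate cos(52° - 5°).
cos(52° - 5°) = cos 52° cos 5° + sin 52° sin 5° = 0.682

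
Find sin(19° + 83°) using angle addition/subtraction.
sin(19° + 83°) = sin 19° cos 83° + cos 19° sin 83° = 0.9781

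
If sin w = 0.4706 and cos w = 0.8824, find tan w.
tan w = sin w / cos w = 0.5333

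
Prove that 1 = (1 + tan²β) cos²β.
RHS = sec²β · cos²β = (1/cos²β) · cos²β = 1 = LHS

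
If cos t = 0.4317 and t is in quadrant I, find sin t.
sin t = 0.902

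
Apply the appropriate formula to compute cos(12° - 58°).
cos(12° - 58°) = cos 12° cos 58° + sin 12° sin 58° = 0.6947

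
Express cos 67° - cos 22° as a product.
cos 67° - cos 22° = -2 sin(44.5°) sin(22.5°)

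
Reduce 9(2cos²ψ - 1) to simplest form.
9(2cos²ψ - 1) = 9(cos(2ψ)) (using Double angle)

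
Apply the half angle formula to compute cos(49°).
cos(49°) = √((1 + cos 98°)/2) = 0.6561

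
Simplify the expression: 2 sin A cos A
2 sin A cos A = sin(2A) (using Double angle)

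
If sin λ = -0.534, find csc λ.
csc λ = 1/sin λ = -1.873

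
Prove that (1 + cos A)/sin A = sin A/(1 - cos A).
RHS = sin A(1 + cos A) / ((1 - cos A)(1 + cos A)) = sin A(1 + cos A) / (1 - cos²A) = sin A(1 + cos A) / sin²A = (1 + cos A)/sin A = LHS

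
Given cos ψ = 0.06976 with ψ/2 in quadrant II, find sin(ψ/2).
sin(ψ/2) = ±√((1 - cos ψ)/2); positive since ψ/2 ∈ QII, so sin(ψ/2) = 0.682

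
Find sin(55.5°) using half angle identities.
sin(55.5°) = √((1 - cos 111°)/2) = 0.8241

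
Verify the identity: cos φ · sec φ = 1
LHS = cos φ · (1/cos φ) = 1 = RHS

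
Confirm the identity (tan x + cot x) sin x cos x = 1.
LHS = (sin x/cos x + cos x/sin x) sin x cos x = ((sin²x + cos²x)/(sin x cos x)) · sin x cos x = sin²x + cos²x = 1 = RHS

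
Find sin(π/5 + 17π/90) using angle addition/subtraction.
sin(π/5 + 17π/90) = sin π/5 cos 17π/90 + cos π/5 sin 17π/90 = 0.9397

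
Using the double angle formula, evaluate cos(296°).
cos(296°) = cos²148° - sin²148° = 0.4384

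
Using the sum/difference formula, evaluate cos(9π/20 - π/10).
cos(9π/20 - π/10) = cos 9π/20 cos π/10 + sin 9π/20 sin π/10 = 0.454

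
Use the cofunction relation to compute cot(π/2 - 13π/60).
cot(π/2 - 13π/60) = tan(13π/60) = 0.8098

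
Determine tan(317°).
tan(317°) = -0.9325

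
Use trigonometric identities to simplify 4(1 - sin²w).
4(1 - sin²w) = 4(cos²w) (using Pythagorean identity)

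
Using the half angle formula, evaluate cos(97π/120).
cos(97π/120) = -√((1 + cos 97π/60)/2) = -0.8241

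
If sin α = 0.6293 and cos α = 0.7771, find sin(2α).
sin(2α) = 2 sin α cos α = 0.9781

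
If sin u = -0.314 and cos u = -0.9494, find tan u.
tan u = sin u / cos u = 0.3307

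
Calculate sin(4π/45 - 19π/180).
sin(4π/45 - 19π/180) = sin 4π/45 cos 19π/180 - cos 4π/45 sin 19π/180 = -0.05234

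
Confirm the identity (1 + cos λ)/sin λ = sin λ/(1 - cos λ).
RHS = sin λ(1 + cos λ) / ((1 - cos λ)(1 + cos λ)) = sin λ(1 + cos λ) / (1 - cos²λ) = sin λ(1 + cos λ) / sin²λ = (1 + cos λ)/sin λ = LHS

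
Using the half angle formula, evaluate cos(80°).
cos(80°) = √((1 + cos 160°)/2) = 0.1736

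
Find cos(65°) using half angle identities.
cos(65°) = √((1 + cos 130°)/2) = 0.4226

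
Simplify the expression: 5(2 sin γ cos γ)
5(2 sin γ cos γ) = 5(sin(2γ)) (using Double angle)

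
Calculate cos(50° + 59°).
cos(50° + 59°) = cos 50° cos 59° - sin 50° sin 59° = -0.3256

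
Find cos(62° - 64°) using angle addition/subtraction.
cos(62° - 64°) = cos 62° cos 64° + sin 62° sin 64° = 0.9994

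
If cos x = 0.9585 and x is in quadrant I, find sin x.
sin x = 0.2851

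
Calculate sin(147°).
sin(147°) = 0.5446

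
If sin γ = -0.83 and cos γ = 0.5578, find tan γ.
tan γ = sin γ / cos γ = -1.488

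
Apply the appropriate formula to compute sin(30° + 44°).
sin(30° + 44°) = sin 30° cos 44° + cos 30° sin 44° = 0.9613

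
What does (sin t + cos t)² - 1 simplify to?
(sin t + cos t)² - 1 = sin(2t) (using Pythagorean + double angle)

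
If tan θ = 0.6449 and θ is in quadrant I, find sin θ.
sin θ = 0.542 (using tan²θ + 1 = sec²θ)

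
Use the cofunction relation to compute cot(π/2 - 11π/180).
cot(π/2 - 11π/180) = tan(11π/180) = 0.1944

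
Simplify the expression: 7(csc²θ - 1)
7(csc²θ - 1) = 7(cot²θ) (using Pythagorean identity)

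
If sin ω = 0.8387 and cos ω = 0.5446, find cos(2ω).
cos(2ω) = cos²ω - sin²ω = -0.4068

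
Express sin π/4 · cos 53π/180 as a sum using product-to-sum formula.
sin π/4 cos 53π/180 = (1/2)[sin(π/4+53π/180) + sin(π/4-53π/180)]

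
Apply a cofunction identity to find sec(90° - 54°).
sec(90° - 54°) = csc(54°) = 1.236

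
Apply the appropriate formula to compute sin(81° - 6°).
sin(81° - 6°) = sin 81° cos 6° - cos 81° sin 6° = (√6+√2)/4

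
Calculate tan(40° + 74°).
tan(40° + 74°) = (tan 40° + tan 74°)/(1 - tan 40° tan 74°) = -2.246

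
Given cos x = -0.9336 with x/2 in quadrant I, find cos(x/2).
cos(x/2) = ±√((1 + cos x)/2); positive since x/2 ∈ QI, so cos(x/2) = 0.1822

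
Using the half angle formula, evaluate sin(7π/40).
sin(7π/40) = √((1 - cos 7π/20)/2) = 0.5225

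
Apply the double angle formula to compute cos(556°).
cos(556°) = cos²278° - sin²278° = -0.9613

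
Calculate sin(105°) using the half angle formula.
sin(105°) = √((1 - cos 210°)/2) = (√6+√2)/4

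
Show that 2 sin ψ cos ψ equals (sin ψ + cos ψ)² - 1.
RHS = sin²ψ + 2 sin ψ cos ψ + cos²ψ - 1 = (sin²ψ + cos²ψ) + 2 sin ψ cos ψ - 1 = 1 + 2 sin ψ cos ψ - 1 = 2 sin ψ cos ψ = LHS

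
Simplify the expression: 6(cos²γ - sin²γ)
6(cos²γ - sin²γ) = 6(cos(2γ)) (using Double angle)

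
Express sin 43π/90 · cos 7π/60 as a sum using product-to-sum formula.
sin 43π/90 cos 7π/60 = (1/2)[sin(43π/90+7π/60) + sin(43π/90-7π/60)]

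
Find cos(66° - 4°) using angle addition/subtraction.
cos(66° - 4°) = cos 66° cos 4° + sin 66° sin 4° = 0.4695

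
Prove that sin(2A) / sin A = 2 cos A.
LHS = 2 sin A cos A / sin A = 2 cos A = RHS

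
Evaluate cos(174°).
cos(174°) = -0.9945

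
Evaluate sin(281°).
sin(281°) = -0.9816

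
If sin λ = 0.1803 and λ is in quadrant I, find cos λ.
cos λ = 0.9836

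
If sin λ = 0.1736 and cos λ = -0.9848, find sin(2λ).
sin(2λ) = 2 sin λ cos λ = -0.3419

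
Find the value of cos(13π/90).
cos(13π/90) = 0.8988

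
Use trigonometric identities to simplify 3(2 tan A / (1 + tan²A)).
3(2 tan A / (1 + tan²A)) = 3(sin(2A)) (using Double angle)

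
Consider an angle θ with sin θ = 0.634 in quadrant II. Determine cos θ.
cos θ = ±√(1 - sin²θ) = -0.7733 (negative in QII)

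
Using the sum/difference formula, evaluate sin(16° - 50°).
sin(16° - 50°) = sin 16° cos 50° - cos 16° sin 50° = -0.5592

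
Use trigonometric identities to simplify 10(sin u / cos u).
10(sin u / cos u) = 10(tan u) (using Quotient identity)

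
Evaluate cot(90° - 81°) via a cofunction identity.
cot(90° - 81°) = tan(81°) = 6.314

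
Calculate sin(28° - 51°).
sin(28° - 51°) = sin 28° cos 51° - cos 28° sin 51° = -0.3907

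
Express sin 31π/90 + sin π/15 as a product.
sin 31π/90 + sin π/15 = 2 sin(37π/180) cos(5π/36)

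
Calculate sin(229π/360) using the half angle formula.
sin(229π/360) = √((1 - cos 229π/180)/2) = 0.91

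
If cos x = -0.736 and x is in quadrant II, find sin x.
sin x = 0.677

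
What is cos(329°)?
cos(329°) = 0.8572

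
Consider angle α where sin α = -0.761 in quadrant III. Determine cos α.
cos α = ±√(1 - sin²α) = -0.6488 (negative in QIII)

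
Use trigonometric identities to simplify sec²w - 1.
sec²w - 1 = tan²w (using Pythagorean identity)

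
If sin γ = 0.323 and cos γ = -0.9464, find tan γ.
tan γ = sin γ / cos γ = -0.3413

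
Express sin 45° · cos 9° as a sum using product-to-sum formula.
sin 45° cos 9° = (1/2)[sin(45°+9°) + sin(45°-9°)]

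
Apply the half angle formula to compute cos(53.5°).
cos(53.5°) = √((1 + cos 107°)/2) = 0.5948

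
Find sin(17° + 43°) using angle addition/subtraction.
sin(17° + 43°) = sin 17° cos 43° + cos 17° sin 43° = √3/2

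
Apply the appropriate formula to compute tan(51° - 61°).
tan(51° - 61°) = (tan 51° - tan 61°)/(1 + tan 51° tan 61°) = -0.1763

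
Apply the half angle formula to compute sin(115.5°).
sin(115.5°) = √((1 - cos 231°)/2) = 0.9026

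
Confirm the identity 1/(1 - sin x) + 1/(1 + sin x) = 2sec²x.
LHS = [(1 + sin x) + (1 - sin x)] / [(1 - sin x)(1 + sin x)] = 2/(1 - sin²x) = 2/cos²x = 2sec²x = RHS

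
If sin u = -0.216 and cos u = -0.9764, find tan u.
tan u = sin u / cos u = 0.2212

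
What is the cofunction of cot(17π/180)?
cot(17π/180) = tan(π/2 - 17π/180) = tan(73π/180)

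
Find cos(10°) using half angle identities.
cos(10°) = √((1 + cos 20°)/2) = 0.9848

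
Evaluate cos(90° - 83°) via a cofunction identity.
cos(90° - 83°) = sin(83°) = 0.9925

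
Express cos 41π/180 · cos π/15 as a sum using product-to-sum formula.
cos 41π/180 cos π/15 = (1/2)[cos(41π/180-π/15) + cos(41π/180+π/15)]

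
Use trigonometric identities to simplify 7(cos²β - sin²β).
7(cos²β - sin²β) = 7(cos(2β)) (using Double angle)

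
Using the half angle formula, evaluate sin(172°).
sin(172°) = √((1 - cos 344°)/2) = 0.1392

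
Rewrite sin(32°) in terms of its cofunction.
sin(32°) = cos(90° - 32°) = cos(58°)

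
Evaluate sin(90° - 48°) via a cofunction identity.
sin(90° - 48°) = cos(48°) = 0.6691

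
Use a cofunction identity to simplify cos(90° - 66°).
cos(90° - 66°) = sin(66°)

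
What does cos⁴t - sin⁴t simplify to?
cos⁴t - sin⁴t = cos(2t) (using Factoring + double angle)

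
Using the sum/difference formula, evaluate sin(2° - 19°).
sin(2° - 19°) = sin 2° cos 19° - cos 2° sin 19° = -0.2924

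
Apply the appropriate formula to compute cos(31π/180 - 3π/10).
cos(31π/180 - 3π/10) = cos 31π/180 cos 3π/10 + sin 31π/180 sin 3π/10 = 0.9205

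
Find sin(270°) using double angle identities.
sin(270°) = 2 sin 135° cos 135° = -1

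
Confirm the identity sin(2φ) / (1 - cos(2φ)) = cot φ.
LHS = 2 sin φ cos φ / (2sin²φ) = cos φ/sin φ = cot φ = RHS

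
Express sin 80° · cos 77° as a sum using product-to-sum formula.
sin 80° cos 77° = (1/2)[sin(80°+77°) + sin(80°-77°)]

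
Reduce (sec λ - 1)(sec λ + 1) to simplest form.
(sec λ - 1)(sec λ + 1) = tan²λ (using Diff. of squares)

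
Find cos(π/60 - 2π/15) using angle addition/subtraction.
cos(π/60 - 2π/15) = cos π/60 cos 2π/15 + sin π/60 sin 2π/15 = 0.9336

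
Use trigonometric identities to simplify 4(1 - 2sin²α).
4(1 - 2sin²α) = 4(cos(2α)) (using Double angle)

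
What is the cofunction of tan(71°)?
tan(71°) = cot(90° - 71°) = cot(19°)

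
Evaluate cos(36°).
cos(36°) = 0.809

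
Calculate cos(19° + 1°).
cos(19° + 1°) = cos 19° cos 1° - sin 19° sin 1° = 0.9397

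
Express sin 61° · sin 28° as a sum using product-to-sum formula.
sin 61° sin 28° = (1/2)[cos(61°-28°) - cos(61°+28°)]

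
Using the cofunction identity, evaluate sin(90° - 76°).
sin(90° - 76°) = cos(76°) = 0.2419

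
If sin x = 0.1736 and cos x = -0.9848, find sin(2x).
sin(2x) = 2 sin x cos x = -0.3419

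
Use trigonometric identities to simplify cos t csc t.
cos t csc t = cot t (using Reciprocal + quotient)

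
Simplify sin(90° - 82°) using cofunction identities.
sin(90° - 82°) = cos(82°)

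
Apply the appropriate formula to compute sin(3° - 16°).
sin(3° - 16°) = sin 3° cos 16° - cos 3° sin 16° = -0.225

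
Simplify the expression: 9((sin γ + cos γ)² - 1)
9((sin γ + cos γ)² - 1) = 9(sin(2γ)) (using Pythagorean + double angle)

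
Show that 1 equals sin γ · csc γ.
RHS = sin γ · (1/sin γ) = 1 = LHS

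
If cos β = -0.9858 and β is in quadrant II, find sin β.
sin β = 0.1679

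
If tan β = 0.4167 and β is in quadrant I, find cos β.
cos β = 0.9231 (using tan²β + 1 = sec²β)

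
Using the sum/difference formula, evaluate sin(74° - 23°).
sin(74° - 23°) = sin 74° cos 23° - cos 74° sin 23° = 0.7771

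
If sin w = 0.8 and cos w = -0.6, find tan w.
tan w = sin w / cos w = -1.333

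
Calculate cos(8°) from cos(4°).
cos(8°) = 2cos²4° - 1 = 0.9903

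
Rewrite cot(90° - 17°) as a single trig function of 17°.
cot(90° - 17°) = tan(17°)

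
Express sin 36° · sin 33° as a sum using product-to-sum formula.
sin 36° sin 33° = (1/2)[cos(36°-33°) - cos(36°+33°)]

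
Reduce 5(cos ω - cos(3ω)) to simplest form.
5(cos ω - cos(3ω)) = 5(2 sin(2ω) sin ω) (using Sum-to-product)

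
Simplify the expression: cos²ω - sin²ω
cos²ω - sin²ω = cos(2ω) (using Double angle)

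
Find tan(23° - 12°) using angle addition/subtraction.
tan(23° - 12°) = (tan 23° - tan 12°)/(1 + tan 23° tan 12°) = 0.1944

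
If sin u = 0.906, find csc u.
csc u = 1/sin u = 1.104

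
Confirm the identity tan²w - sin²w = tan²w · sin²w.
LHS = sin²w/cos²w - sin²w = sin²w(1/cos²w - 1) = sin²w · (1 - cos²w)/cos²w = sin²w · sin²w/cos²w = sin²w · tan²w = RHS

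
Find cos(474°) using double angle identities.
cos(474°) = 2cos²237° - 1 = -0.4067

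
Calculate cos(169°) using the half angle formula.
cos(169°) = -√((1 + cos 338°)/2) = -0.9816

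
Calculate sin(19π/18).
sin(19π/18) = -0.1736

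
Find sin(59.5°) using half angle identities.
sin(59.5°) = √((1 - cos 119°)/2) = 0.8616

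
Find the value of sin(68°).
sin(68°) = 0.9272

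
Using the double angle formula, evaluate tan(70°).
tan(70°) = 2 tan 35° / (1 - tan²35°) = 2.747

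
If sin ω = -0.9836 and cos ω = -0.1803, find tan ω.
tan ω = sin ω / cos ω = 5.455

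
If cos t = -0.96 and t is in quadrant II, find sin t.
sin t = 0.28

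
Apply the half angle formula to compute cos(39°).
cos(39°) = √((1 + cos 78°)/2) = 0.7771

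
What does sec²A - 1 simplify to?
sec²A - 1 = tan²A (using Pythagorean identity)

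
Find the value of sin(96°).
sin(96°) = 0.9945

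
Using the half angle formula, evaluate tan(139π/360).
tan(139π/360) = sin 139π/180 / (1 + cos 139π/180) = 2.675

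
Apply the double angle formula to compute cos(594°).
cos(594°) = cos²297° - sin²297° = -0.5878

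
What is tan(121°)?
tan(121°) = -1.664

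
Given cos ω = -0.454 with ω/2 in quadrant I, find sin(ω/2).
sin(ω/2) = ±√((1 - cos ω)/2); positive since ω/2 ∈ QI, so sin(ω/2) = 0.8526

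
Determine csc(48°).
csc(48°) = 1.346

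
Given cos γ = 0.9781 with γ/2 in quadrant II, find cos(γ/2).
cos(γ/2) = ±√((1 + cos γ)/2); negative since γ/2 ∈ QII, so cos(γ/2) = -0.9945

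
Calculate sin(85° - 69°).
sin(85° - 69°) = sin 85° cos 69° - cos 85° sin 69° = 0.2756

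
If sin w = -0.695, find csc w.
csc w = 1/sin w = -1.439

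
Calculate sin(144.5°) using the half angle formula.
sin(144.5°) = √((1 - cos 289°)/2) = 0.5807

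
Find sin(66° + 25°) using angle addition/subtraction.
sin(66° + 25°) = sin 66° cos 25° + cos 66° sin 25° = 0.9998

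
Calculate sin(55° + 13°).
sin(55° + 13°) = sin 55° cos 13° + cos 55° sin 13° = 0.9272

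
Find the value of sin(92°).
sin(92°) = 0.9994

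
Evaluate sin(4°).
sin(4°) = 0.06976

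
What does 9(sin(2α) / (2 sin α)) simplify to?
9(sin(2α) / (2 sin α)) = 9(cos α) (using Double angle)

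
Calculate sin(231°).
sin(231°) = -0.7771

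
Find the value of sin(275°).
sin(275°) = -0.9962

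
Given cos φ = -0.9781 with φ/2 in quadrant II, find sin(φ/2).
sin(φ/2) = ±√((1 - cos φ)/2); positive since φ/2 ∈ QII, so sin(φ/2) = 0.9945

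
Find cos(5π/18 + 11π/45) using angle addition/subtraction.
cos(5π/18 + 11π/45) = cos 5π/18 cos 11π/45 - sin 5π/18 sin 11π/45 = -0.06976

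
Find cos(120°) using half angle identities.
cos(120°) = -√((1 + cos 240°)/2) = -1/2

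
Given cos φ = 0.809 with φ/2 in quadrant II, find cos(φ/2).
cos(φ/2) = ±√((1 + cos φ)/2); negative since φ/2 ∈ QII, so cos(φ/2) = -0.9511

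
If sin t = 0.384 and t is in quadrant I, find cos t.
cos t = 0.9233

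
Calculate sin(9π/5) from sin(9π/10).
sin(9π/5) = 2 sin 9π/10 cos 9π/10 = -0.5878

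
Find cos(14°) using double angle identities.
cos(14°) = cos²7° - sin²7° = 0.9703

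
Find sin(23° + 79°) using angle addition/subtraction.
sin(23° + 79°) = sin 23° cos 79° + cos 23° sin 79° = 0.9781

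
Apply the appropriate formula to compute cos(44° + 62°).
cos(44° + 62°) = cos 44° cos 62° - sin 44° sin 62° = -0.2756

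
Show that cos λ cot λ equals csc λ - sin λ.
RHS = 1/sin λ - sin λ = (1 - sin²λ)/sin λ = cos²λ/sin λ = cos λ · (cos λ/sin λ) = cos λ cot λ = LHS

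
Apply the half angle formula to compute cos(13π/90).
cos(13π/90) = √((1 + cos 13π/45)/2) = 0.8988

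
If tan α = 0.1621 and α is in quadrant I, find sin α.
sin α = 0.16 (using tan²α + 1 = sec²α)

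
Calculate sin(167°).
sin(167°) = 0.225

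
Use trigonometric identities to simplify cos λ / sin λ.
cos λ / sin λ = cot λ (using Quotient identity)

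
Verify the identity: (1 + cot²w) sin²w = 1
LHS = csc²w · sin²w = (1/sin²w) · sin²w = 1 = RHS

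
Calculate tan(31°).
tan(31°) = 0.6009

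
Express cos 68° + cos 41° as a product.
cos 68° + cos 41° = 2 cos(54.5°) cos(13.5°)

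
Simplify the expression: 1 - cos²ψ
1 - cos²ψ = sin²ψ (using Pythagorean identity)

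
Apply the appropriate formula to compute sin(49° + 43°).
sin(49° + 43°) = sin 49° cos 43° + cos 49° sin 43° = 0.9994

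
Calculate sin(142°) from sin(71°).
sin(142°) = 2 sin 71° cos 71° = 0.6157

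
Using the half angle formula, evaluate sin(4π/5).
sin(4π/5) = √((1 - cos 8π/5)/2) = 0.5878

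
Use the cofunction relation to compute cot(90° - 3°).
cot(90° - 3°) = tan(3°) = 0.05241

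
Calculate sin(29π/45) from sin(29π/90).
sin(29π/45) = 2 sin 29π/90 cos 29π/90 = 0.8988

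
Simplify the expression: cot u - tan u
cot u - tan u = 2 cot(2u) (using Double angle)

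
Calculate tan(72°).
tan(72°) = 3.078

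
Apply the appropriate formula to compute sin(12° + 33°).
sin(12° + 33°) = sin 12° cos 33° + cos 12° sin 33° = √2/2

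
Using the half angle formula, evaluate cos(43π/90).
cos(43π/90) = √((1 + cos 43π/45)/2) = 0.06976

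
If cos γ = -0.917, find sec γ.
sec γ = 1/cos γ = -1.091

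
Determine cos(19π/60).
cos(19π/60) = 0.5446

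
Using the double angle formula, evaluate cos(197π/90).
cos(197π/90) = 1 - 2sin²197π/180 = 0.829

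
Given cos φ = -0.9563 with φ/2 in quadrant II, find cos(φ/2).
cos(φ/2) = ±√((1 + cos φ)/2); negative since φ/2 ∈ QII, so cos(φ/2) = -0.1478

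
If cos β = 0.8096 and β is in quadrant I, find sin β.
sin β = 0.587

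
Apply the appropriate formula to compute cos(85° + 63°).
cos(85° + 63°) = cos 85° cos 63° - sin 85° sin 63° = -0.848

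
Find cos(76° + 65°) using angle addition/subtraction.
cos(76° + 65°) = cos 76° cos 65° - sin 76° sin 65° = -0.7771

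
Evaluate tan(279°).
tan(279°) = -6.314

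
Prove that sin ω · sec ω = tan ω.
LHS = sin ω · (1/cos ω) = sin ω/cos ω = tan ω = RHS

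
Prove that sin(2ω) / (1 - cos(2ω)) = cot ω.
LHS = 2 sin ω cos ω / (2sin²ω) = cos ω/sin ω = cot ω = RHS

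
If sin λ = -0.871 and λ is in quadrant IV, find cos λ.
cos λ = 0.4913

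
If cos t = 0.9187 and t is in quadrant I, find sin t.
sin t = 0.395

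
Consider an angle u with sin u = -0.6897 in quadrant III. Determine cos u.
cos u = ±√(1 - sin²u) = -0.7241 (negative in QIII)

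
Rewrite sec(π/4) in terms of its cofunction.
sec(π/4) = csc(π/2 - π/4) = csc(π/4)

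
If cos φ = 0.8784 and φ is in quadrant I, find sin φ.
sin φ = 0.4779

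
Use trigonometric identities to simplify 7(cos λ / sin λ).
7(cos λ / sin λ) = 7(cot λ) (using Quotient identity)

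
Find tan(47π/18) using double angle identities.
tan(47π/18) = 2 tan 47π/36 / (1 - tan²47π/36) = -2.747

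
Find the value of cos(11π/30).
cos(11π/30) = 0.4067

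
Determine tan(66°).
tan(66°) = 2.246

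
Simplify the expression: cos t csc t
cos t csc t = cot t (using Reciprocal + quotient)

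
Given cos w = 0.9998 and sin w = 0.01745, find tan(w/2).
tan(w/2) = sin w / (1 + cos w) = 0.008726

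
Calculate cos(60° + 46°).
cos(60° + 46°) = cos 60° cos 46° - sin 60° sin 46° = -0.2756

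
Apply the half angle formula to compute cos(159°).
cos(159°) = -√((1 + cos 318°)/2) = -0.9336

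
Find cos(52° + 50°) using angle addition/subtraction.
cos(52° + 50°) = cos 52° cos 50° - sin 52° sin 50° = -0.2079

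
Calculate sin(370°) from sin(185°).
sin(370°) = 2 sin 185° cos 185° = 0.1736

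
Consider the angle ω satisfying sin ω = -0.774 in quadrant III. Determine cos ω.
cos ω = ±√(1 - sin²ω) = -0.6332 (negative in QIII)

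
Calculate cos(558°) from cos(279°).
cos(558°) = cos²279° - sin²279° = -0.9511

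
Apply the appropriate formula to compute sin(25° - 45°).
sin(25° - 45°) = sin 25° cos 45° - cos 25° sin 45° = -0.342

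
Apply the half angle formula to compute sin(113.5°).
sin(113.5°) = √((1 - cos 227°)/2) = 0.9171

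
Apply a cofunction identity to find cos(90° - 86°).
cos(90° - 86°) = sin(86°) = 0.9976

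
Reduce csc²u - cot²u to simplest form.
csc²u - cot²u = 1 (using Pythagorean identity)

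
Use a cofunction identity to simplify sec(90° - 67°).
sec(90° - 67°) = csc(67°)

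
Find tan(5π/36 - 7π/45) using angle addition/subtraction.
tan(5π/36 - 7π/45) = (tan 5π/36 - tan 7π/45)/(1 + tan 5π/36 tan 7π/45) = -0.05241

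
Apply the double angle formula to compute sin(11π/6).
sin(11π/6) = 2 sin 11π/12 cos 11π/12 = -1/2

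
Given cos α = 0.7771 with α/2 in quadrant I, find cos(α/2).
cos(α/2) = ±√((1 + cos α)/2); positive since α/2 ∈ QI, so cos(α/2) = 0.9426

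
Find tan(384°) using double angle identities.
tan(384°) = 2 tan 192° / (1 - tan²192°) = 0.4452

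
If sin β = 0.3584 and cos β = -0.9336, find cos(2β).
cos(2β) = cos²β - sin²β = 0.7432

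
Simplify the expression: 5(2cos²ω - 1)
5(2cos²ω - 1) = 5(cos(2ω)) (using Double angle)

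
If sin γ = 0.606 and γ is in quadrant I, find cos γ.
cos γ = 0.7955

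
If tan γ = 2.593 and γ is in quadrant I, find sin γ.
sin γ = 0.933 (using tan²γ + 1 = sec²γ)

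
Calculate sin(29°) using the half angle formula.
sin(29°) = √((1 - cos 58°)/2) = 0.4848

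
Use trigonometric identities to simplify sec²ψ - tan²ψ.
sec²ψ - tan²ψ = 1 (using Pythagorean identity)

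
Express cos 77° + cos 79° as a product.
cos 77° + cos 79° = 2 cos(78°) cos(-1°)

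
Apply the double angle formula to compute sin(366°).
sin(366°) = 2 sin 183° cos 183° = 0.1045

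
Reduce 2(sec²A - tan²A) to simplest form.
2(sec²A - tan²A) = 2 (using Pythagorean identity)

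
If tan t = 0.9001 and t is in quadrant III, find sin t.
sin t = -0.669 (using tan²t + 1 = sec²t)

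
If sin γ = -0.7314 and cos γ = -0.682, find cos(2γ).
cos(2γ) = cos²γ - sin²γ = -0.06982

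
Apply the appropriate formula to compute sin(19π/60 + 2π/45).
sin(19π/60 + 2π/45) = sin 19π/60 cos 2π/45 + cos 19π/60 sin 2π/45 = 0.9063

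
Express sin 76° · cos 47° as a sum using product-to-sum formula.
sin 76° cos 47° = (1/2)[sin(76°+47°) + sin(76°-47°)]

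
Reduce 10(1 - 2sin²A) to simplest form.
10(1 - 2sin²A) = 10(cos(2A)) (using Double angle)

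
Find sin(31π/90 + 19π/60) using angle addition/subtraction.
sin(31π/90 + 19π/60) = sin 31π/90 cos 19π/60 + cos 31π/90 sin 19π/60 = 0.8746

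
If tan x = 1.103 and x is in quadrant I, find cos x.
cos x = 0.6717 (using tan²x + 1 = sec²x)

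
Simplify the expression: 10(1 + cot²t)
10(1 + cot²t) = 10(csc²t) (using Pythagorean identity)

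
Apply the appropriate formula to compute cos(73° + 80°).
cos(73° + 80°) = cos 73° cos 80° - sin 73° sin 80° = -0.891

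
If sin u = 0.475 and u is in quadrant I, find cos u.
cos u = 0.88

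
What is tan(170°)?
tan(170°) = -0.1763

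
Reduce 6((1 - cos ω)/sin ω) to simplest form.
6((1 - cos ω)/sin ω) = 6(tan(ω/2)) (using Half angle)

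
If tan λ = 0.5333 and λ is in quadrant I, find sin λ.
sin λ = 0.4706 (using tan²λ + 1 = sec²λ)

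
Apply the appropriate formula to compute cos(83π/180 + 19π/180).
cos(83π/180 + 19π/180) = cos 83π/180 cos 19π/180 - sin 83π/180 sin 19π/180 = -0.2079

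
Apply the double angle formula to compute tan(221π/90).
tan(221π/90) = 2 tan 221π/180 / (1 - tan²221π/180) = 7.115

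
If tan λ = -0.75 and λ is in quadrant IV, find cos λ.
cos λ = 0.8 (using tan²λ + 1 = sec²λ)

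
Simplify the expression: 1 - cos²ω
1 - cos²ω = sin²ω (using Pythagorean identity)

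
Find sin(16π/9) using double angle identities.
sin(16π/9) = 2 sin 8π/9 cos 8π/9 = -0.6428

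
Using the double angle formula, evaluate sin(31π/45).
sin(31π/45) = 2 sin 31π/90 cos 31π/90 = 0.829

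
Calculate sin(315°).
sin(315°) = -√2/2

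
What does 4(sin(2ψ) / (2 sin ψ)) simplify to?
4(sin(2ψ) / (2 sin ψ)) = 4(cos ψ) (using Double angle)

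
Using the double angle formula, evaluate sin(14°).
sin(14°) = 2 sin 7° cos 7° = 0.2419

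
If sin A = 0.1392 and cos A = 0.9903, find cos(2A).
cos(2A) = cos²A - sin²A = 0.9613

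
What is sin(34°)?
sin(34°) = 0.5592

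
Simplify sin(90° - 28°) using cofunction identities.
sin(90° - 28°) = cos(28°)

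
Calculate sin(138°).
sin(138°) = 0.6691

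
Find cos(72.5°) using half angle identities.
cos(72.5°) = √((1 + cos 145°)/2) = 0.3007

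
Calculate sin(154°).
sin(154°) = 0.4384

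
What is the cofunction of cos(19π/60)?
cos(19π/60) = sin(π/2 - 19π/60) = sin(11π/60)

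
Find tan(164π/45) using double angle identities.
tan(164π/45) = 2 tan 82π/45 / (1 - tan²82π/45) = -2.05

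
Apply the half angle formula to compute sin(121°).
sin(121°) = √((1 - cos 242°)/2) = 0.8572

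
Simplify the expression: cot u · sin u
cot u · sin u = cos u (using Quotient identity)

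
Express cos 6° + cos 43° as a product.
cos 6° + cos 43° = 2 cos(24.5°) cos(-18.5°)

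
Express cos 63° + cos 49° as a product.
cos 63° + cos 49° = 2 cos(56°) cos(7°)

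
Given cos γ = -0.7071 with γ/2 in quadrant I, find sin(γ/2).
sin(γ/2) = ±√((1 - cos γ)/2); positive since γ/2 ∈ QI, so sin(γ/2) = 0.9239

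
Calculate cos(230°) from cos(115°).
cos(230°) = cos²115° - sin²115° = -0.6428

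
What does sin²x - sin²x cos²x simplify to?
sin²x - sin²x cos²x = sin⁴x (using Factoring)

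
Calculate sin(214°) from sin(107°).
sin(214°) = 2 sin 107° cos 107° = -0.5592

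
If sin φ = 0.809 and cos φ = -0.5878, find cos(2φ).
cos(2φ) = cos²φ - sin²φ = -0.309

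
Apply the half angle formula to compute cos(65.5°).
cos(65.5°) = √((1 + cos 131°)/2) = 0.4147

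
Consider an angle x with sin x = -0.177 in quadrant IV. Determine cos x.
cos x = √(1 - sin²x) = 0.9842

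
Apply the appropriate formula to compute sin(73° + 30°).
sin(73° + 30°) = sin 73° cos 30° + cos 73° sin 30° = 0.9744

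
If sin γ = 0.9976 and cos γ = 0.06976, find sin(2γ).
sin(2γ) = 2 sin γ cos γ = 0.1392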